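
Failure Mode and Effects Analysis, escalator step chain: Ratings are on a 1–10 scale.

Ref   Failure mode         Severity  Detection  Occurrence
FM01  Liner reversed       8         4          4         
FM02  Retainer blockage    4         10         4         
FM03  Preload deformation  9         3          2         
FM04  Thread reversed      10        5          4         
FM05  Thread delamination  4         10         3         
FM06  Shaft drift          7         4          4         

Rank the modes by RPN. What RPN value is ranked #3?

RPN = Severity × Occurrence × Detection:
  FM01: 8 × 4 × 4 = 128
  FM02: 4 × 4 × 10 = 160
  FM03: 9 × 2 × 3 = 54
  FM04: 10 × 4 × 5 = 200
  FM05: 4 × 3 × 10 = 120
  FM06: 7 × 4 × 4 = 112
Sorted descending: 200, 160, 128, 120, 112, 54.
The third-highest RPN is 128 (FM01).

128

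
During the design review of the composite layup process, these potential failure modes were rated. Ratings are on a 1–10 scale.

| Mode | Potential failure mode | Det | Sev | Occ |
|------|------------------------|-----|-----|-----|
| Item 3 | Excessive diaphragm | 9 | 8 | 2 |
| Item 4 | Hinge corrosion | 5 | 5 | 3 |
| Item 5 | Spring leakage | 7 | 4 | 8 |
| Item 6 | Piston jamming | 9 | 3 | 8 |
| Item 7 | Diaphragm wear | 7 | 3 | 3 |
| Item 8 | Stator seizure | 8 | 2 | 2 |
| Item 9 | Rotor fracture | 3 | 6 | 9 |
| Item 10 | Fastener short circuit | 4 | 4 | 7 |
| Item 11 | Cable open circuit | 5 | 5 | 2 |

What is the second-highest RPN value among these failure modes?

216

RPN = Severity × Occurrence × Detection:
  Item 3: 8 × 2 × 9 = 144
  Item 4: 5 × 3 × 5 = 75
  Item 5: 4 × 8 × 7 = 224
  Item 6: 3 × 8 × 9 = 216
  Item 7: 3 × 3 × 7 = 63
  Item 8: 2 × 2 × 8 = 32
  Item 9: 6 × 9 × 3 = 162
  Item 10: 4 × 7 × 4 = 112
  Item 11: 5 × 2 × 5 = 50
Sorted descending: 224, 216, 162, 144, 112, 75, 63, 50, 32.
The second-highest RPN is 216 (Item 6).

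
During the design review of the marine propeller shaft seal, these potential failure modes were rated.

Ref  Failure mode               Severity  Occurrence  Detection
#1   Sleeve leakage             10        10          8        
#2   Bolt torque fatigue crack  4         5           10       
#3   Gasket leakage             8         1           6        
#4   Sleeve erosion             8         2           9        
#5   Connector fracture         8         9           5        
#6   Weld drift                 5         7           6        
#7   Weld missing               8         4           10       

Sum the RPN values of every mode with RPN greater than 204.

1690

RPN = Severity × Occurrence × Detection:
  #1: 10 × 10 × 8 = 800
  #2: 4 × 5 × 10 = 200
  #3: 8 × 1 × 6 = 48
  #4: 8 × 2 × 9 = 144
  #5: 8 × 9 × 5 = 360
  #6: 5 × 7 × 6 = 210
  #7: 8 × 4 × 10 = 320
RPN > 204: #1 (800), #5 (360), #6 (210), #7 (320).
Sum: 800 + 360 + 210 + 320 = 1690.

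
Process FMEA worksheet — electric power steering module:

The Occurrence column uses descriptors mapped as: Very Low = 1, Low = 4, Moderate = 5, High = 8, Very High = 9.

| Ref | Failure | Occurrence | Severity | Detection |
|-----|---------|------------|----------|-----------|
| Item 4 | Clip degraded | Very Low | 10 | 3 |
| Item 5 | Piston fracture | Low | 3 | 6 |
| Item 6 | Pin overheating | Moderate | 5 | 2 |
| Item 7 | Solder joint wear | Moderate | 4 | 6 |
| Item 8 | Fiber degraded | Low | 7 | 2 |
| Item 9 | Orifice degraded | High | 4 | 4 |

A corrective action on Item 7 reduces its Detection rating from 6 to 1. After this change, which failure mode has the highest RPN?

Item 9

RPN = Severity × Occurrence × Detection:
  Item 4: 10 × 1 × 3 = 30
  Item 5: 3 × 4 × 6 = 72
  Item 6: 5 × 5 × 2 = 50
  Item 7: 4 × 5 × 6 = 120
  Item 8: 7 × 4 × 2 = 56
  Item 9: 4 × 8 × 4 = 128
After action: Item 7 → 4 × 5 × 1 = 20.
Revised RPNs: Item 9=128, Item 5=72, Item 8=56, Item 6=50, Item 4=30, Item 7=20.
Highest is now Item 9 (128).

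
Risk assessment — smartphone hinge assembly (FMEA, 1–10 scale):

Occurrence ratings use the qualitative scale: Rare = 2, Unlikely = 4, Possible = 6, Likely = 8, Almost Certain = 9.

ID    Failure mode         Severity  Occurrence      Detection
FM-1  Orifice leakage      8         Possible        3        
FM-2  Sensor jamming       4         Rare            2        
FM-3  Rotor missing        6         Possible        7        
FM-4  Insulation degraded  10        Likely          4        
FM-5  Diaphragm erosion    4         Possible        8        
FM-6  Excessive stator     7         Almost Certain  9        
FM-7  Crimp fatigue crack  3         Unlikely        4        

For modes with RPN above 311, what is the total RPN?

RPN = Severity × Occurrence × Detection:
  FM-1: 8 × 6 × 3 = 144
  FM-2: 4 × 2 × 2 = 16
  FM-3: 6 × 6 × 7 = 252
  FM-4: 10 × 8 × 4 = 320
  FM-5: 4 × 6 × 8 = 192
  FM-6: 7 × 9 × 9 = 567
  FM-7: 3 × 4 × 4 = 48
RPN > 311: FM-4 (320), FM-6 (567).
Sum: 320 + 567 = 887.

887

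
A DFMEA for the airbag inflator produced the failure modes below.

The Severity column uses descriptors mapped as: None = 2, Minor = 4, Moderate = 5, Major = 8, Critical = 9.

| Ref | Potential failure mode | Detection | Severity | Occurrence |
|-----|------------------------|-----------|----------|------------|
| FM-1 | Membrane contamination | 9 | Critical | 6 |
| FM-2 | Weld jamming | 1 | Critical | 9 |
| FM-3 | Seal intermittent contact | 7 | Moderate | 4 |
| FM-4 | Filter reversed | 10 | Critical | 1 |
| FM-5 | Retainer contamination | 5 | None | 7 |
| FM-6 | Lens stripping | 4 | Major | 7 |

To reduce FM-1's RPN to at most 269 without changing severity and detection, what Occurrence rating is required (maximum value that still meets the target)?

3

FM-1: S=9, O=6, D=9 → current RPN = 486.
Fixed product = 81. Need 81 × O ≤ 269, so O ≤ 269/81 = 3.32.
Maximum integer Occurrence rating = 3 (gives RPN 243; O=4 would give 324 > 269).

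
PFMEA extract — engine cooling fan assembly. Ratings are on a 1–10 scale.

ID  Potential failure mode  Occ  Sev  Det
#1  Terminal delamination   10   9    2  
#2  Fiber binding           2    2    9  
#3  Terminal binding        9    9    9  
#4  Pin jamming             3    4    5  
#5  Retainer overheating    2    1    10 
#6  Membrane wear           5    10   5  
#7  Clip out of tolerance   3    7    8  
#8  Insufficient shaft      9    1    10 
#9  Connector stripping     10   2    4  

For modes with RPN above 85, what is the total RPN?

RPN = Severity × Occurrence × Detection:
  #1: 9 × 10 × 2 = 180
  #2: 2 × 2 × 9 = 36
  #3: 9 × 9 × 9 = 729
  #4: 4 × 3 × 5 = 60
  #5: 1 × 2 × 10 = 20
  #6: 10 × 5 × 5 = 250
  #7: 7 × 3 × 8 = 168
  #8: 1 × 9 × 10 = 90
  #9: 2 × 10 × 4 = 80
RPN > 85: #1 (180), #3 (729), #6 (250), #7 (168), #8 (90).
Sum: 180 + 729 + 250 + 168 + 90 = 1417.

1417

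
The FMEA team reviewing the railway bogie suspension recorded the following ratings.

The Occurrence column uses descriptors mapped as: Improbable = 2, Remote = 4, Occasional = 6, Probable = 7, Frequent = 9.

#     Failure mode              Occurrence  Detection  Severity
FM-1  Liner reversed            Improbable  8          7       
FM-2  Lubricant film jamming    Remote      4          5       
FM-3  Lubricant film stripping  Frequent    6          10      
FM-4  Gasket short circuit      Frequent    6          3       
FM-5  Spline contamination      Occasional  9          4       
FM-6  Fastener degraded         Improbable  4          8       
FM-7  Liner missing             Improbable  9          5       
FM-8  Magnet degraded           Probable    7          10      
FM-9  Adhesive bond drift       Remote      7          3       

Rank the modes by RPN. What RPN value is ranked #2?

490

RPN = Severity × Occurrence × Detection:
  FM-1: 7 × 2 × 8 = 112
  FM-2: 5 × 4 × 4 = 80
  FM-3: 10 × 9 × 6 = 540
  FM-4: 3 × 9 × 6 = 162
  FM-5: 4 × 6 × 9 = 216
  FM-6: 8 × 2 × 4 = 64
  FM-7: 5 × 2 × 9 = 90
  FM-8: 10 × 7 × 7 = 490
  FM-9: 3 × 4 × 7 = 84
Sorted descending: 540, 490, 216, 162, 112, 90, 84, 80, 64.
The second-highest RPN is 490 (FM-8).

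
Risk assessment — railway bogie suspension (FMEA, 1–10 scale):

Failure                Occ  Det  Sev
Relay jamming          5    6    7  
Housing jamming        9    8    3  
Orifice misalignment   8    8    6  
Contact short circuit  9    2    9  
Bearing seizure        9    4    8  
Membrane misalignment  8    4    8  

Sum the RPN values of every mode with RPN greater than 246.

RPN = Severity × Occurrence × Detection:
  Relay jamming: 7 × 5 × 6 = 210
  Housing jamming: 3 × 9 × 8 = 216
  Orifice misalignment: 6 × 8 × 8 = 384
  Contact short circuit: 9 × 9 × 2 = 162
  Bearing seizure: 8 × 9 × 4 = 288
  Membrane misalignment: 8 × 8 × 4 = 256
RPN > 246: Orifice misalignment (384), Bearing seizure (288), Membrane misalignment (256).
Sum: 384 + 288 + 256 = 928.

928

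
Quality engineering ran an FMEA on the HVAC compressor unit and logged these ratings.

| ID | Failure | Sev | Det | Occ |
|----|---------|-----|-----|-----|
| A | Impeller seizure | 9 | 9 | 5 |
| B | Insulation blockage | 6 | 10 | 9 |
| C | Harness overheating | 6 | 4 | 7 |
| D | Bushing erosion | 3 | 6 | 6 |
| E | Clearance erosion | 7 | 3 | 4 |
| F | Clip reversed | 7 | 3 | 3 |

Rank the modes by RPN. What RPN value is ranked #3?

168

RPN = Severity × Occurrence × Detection:
  A: 9 × 5 × 9 = 405
  B: 6 × 9 × 10 = 540
  C: 6 × 7 × 4 = 168
  D: 3 × 6 × 6 = 108
  E: 7 × 4 × 3 = 84
  F: 7 × 3 × 3 = 63
Sorted descending: 540, 405, 168, 108, 84, 63.
The third-highest RPN is 168 (C).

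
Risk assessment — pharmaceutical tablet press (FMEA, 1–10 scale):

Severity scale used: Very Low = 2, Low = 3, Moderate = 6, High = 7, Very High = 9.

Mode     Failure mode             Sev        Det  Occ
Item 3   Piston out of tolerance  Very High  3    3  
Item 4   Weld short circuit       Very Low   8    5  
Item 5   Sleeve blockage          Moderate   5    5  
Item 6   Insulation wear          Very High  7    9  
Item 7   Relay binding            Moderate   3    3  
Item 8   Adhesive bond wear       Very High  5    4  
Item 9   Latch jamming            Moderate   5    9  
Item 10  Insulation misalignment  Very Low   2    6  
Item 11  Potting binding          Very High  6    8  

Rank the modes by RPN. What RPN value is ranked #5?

RPN = Severity × Occurrence × Detection:
  Item 3: 9 × 3 × 3 = 81
  Item 4: 2 × 5 × 8 = 80
  Item 5: 6 × 5 × 5 = 150
  Item 6: 9 × 9 × 7 = 567
  Item 7: 6 × 3 × 3 = 54
  Item 8: 9 × 4 × 5 = 180
  Item 9: 6 × 9 × 5 = 270
  Item 10: 2 × 6 × 2 = 24
  Item 11: 9 × 8 × 6 = 432
Sorted descending: 567, 432, 270, 180, 150, 81, 80, 54, 24.
The fifth-highest RPN is 150 (Item 5).

150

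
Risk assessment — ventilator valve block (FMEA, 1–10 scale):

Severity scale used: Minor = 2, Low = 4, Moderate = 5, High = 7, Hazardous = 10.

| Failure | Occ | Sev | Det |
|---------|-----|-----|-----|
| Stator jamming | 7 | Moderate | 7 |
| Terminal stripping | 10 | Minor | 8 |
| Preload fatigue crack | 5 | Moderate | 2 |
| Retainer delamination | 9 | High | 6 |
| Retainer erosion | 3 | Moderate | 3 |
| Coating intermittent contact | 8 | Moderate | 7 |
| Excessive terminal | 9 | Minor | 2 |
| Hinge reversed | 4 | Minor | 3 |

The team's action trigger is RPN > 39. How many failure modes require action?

6

RPN = Severity × Occurrence × Detection:
  Stator jamming: 5 × 7 × 7 = 245
  Terminal stripping: 2 × 10 × 8 = 160
  Preload fatigue crack: 5 × 5 × 2 = 50
  Retainer delamination: 7 × 9 × 6 = 378
  Retainer erosion: 5 × 3 × 3 = 45
  Coating intermittent contact: 5 × 8 × 7 = 280
  Excessive terminal: 2 × 9 × 2 = 36
  Hinge reversed: 2 × 4 × 3 = 24
Modes with RPN > 39: Stator jamming (245), Terminal stripping (160), Preload fatigue crack (50), Retainer delamination (378), Retainer erosion (45), Coating intermittent contact (280) → 6.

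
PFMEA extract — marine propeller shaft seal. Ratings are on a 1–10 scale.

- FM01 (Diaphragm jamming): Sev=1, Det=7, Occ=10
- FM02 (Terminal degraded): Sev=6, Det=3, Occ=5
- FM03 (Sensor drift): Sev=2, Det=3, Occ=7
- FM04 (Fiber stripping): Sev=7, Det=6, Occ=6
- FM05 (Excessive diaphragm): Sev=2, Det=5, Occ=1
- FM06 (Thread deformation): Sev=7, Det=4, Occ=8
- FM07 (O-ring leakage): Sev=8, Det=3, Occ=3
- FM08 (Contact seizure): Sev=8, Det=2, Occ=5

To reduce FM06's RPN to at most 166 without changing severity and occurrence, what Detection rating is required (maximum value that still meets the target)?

FM06: S=7, O=8, D=4 → current RPN = 224.
Fixed product = 56. Need 56 × D ≤ 166, so D ≤ 166/56 = 2.96.
Maximum integer Detection rating = 2 (gives RPN 112; D=3 would give 168 > 166).

2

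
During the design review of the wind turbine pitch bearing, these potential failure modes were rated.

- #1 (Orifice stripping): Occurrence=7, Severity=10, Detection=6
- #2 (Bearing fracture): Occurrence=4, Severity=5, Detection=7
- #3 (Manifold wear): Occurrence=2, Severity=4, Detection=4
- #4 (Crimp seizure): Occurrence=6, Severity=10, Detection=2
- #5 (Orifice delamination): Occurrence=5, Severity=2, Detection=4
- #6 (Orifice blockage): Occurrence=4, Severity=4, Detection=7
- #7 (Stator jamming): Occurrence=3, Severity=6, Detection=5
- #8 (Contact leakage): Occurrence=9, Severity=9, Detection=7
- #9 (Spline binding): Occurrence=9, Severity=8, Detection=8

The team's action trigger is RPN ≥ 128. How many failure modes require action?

4

RPN = Severity × Occurrence × Detection:
  #1: 10 × 7 × 6 = 420
  #2: 5 × 4 × 7 = 140
  #3: 4 × 2 × 4 = 32
  #4: 10 × 6 × 2 = 120
  #5: 2 × 5 × 4 = 40
  #6: 4 × 4 × 7 = 112
  #7: 6 × 3 × 5 = 90
  #8: 9 × 9 × 7 = 567
  #9: 8 × 9 × 8 = 576
Modes with RPN ≥ 128: #1 (420), #2 (140), #8 (567), #9 (576) → 4.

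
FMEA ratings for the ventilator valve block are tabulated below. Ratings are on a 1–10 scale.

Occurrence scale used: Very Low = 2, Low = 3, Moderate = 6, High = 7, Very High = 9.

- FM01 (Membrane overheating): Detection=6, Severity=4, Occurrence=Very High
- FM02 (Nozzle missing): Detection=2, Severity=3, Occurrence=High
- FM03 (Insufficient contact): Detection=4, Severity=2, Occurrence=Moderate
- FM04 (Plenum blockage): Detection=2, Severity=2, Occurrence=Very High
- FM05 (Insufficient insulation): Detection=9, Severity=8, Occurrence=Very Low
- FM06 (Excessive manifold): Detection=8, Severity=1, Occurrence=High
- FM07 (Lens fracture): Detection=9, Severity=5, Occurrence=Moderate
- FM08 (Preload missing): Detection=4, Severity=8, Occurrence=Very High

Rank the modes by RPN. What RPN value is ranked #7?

42

RPN = Severity × Occurrence × Detection:
  FM01: 4 × 9 × 6 = 216
  FM02: 3 × 7 × 2 = 42
  FM03: 2 × 6 × 4 = 48
  FM04: 2 × 9 × 2 = 36
  FM05: 8 × 2 × 9 = 144
  FM06: 1 × 7 × 8 = 56
  FM07: 5 × 6 × 9 = 270
  FM08: 8 × 9 × 4 = 288
Sorted descending: 288, 270, 216, 144, 56, 48, 42, 36.
The seventh-highest RPN is 42 (FM02).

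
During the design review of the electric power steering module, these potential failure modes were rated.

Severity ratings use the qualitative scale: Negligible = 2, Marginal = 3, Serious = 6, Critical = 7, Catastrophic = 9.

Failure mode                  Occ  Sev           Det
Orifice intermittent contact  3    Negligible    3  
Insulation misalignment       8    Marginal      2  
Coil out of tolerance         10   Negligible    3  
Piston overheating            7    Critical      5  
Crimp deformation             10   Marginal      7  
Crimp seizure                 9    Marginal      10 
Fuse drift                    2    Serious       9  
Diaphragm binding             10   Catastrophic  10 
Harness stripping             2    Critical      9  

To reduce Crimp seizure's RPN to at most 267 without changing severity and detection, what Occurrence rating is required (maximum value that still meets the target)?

8

Crimp seizure: S=3, O=9, D=10 → current RPN = 270.
Fixed product = 30. Need 30 × O ≤ 267, so O ≤ 267/30 = 8.90.
Maximum integer Occurrence rating = 8 (gives RPN 240; O=9 would give 270 > 267).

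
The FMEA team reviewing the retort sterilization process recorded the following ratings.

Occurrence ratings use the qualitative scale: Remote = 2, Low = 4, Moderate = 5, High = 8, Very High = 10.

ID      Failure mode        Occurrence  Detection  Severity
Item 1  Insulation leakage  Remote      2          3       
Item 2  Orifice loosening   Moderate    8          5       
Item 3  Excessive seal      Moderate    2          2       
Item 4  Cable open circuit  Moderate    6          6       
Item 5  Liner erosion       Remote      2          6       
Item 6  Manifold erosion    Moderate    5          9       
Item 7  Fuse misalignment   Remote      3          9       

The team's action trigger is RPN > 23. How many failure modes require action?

5

RPN = Severity × Occurrence × Detection:
  Item 1: 3 × 2 × 2 = 12
  Item 2: 5 × 5 × 8 = 200
  Item 3: 2 × 5 × 2 = 20
  Item 4: 6 × 5 × 6 = 180
  Item 5: 6 × 2 × 2 = 24
  Item 6: 9 × 5 × 5 = 225
  Item 7: 9 × 2 × 3 = 54
Modes with RPN > 23: Item 2 (200), Item 4 (180), Item 5 (24), Item 6 (225), Item 7 (54) → 5.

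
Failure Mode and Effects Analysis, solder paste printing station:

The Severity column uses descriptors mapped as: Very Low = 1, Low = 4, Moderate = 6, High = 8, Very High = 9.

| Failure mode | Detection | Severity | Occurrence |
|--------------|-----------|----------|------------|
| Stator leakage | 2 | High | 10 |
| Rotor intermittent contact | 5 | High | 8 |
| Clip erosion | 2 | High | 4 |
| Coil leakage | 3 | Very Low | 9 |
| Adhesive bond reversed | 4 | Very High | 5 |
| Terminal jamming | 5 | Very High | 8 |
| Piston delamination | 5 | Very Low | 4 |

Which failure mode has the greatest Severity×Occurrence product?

Criticality = Severity × Occurrence:
  Stator leakage: 8 × 10 = 80
  Rotor intermittent contact: 8 × 8 = 64
  Clip erosion: 8 × 4 = 32
  Coil leakage: 1 × 9 = 9
  Adhesive bond reversed: 9 × 5 = 45
  Terminal jamming: 9 × 8 = 72
  Piston delamination: 1 × 4 = 4
Highest criticality is 80 → Stator leakage.

Stator leakage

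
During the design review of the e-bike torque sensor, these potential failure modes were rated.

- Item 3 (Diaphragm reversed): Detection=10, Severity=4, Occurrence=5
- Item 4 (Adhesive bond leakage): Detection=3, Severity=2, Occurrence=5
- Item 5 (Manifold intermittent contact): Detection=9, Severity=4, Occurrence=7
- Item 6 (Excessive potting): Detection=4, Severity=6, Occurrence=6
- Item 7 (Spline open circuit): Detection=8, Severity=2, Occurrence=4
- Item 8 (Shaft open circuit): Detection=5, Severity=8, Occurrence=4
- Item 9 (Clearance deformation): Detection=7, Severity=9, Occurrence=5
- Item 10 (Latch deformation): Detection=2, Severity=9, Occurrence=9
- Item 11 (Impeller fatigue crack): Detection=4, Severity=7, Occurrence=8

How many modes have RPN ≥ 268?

1

RPN = Severity × Occurrence × Detection:
  Item 3: 4 × 5 × 10 = 200
  Item 4: 2 × 5 × 3 = 30
  Item 5: 4 × 7 × 9 = 252
  Item 6: 6 × 6 × 4 = 144
  Item 7: 2 × 4 × 8 = 64
  Item 8: 8 × 4 × 5 = 160
  Item 9: 9 × 5 × 7 = 315
  Item 10: 9 × 9 × 2 = 162
  Item 11: 7 × 8 × 4 = 224
Modes with RPN ≥ 268: Item 9 (315) → 1.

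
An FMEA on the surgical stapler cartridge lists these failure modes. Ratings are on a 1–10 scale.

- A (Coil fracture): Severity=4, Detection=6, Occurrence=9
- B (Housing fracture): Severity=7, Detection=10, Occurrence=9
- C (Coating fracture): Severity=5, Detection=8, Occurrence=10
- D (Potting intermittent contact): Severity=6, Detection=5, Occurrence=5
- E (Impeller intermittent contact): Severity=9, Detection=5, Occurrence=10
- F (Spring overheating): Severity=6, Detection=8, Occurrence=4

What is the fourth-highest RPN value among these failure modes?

RPN = Severity × Occurrence × Detection:
  A: 4 × 9 × 6 = 216
  B: 7 × 9 × 10 = 630
  C: 5 × 10 × 8 = 400
  D: 6 × 5 × 5 = 150
  E: 9 × 10 × 5 = 450
  F: 6 × 4 × 8 = 192
Sorted descending: 630, 450, 400, 216, 192, 150.
The fourth-highest RPN is 216 (A).

216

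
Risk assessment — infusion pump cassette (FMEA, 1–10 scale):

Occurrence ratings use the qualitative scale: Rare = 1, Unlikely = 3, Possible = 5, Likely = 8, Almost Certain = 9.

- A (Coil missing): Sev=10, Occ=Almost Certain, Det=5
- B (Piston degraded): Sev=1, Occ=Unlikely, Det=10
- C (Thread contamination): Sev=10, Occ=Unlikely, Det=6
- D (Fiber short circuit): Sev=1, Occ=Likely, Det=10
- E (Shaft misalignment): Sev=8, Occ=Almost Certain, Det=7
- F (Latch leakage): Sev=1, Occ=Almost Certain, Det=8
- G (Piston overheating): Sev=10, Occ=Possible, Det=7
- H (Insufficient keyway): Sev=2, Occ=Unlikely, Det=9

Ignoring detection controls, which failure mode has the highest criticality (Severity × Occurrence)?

A

Criticality = Severity × Occurrence:
  A: 10 × 9 = 90
  B: 1 × 3 = 3
  C: 10 × 3 = 30
  D: 1 × 8 = 8
  E: 8 × 9 = 72
  F: 1 × 9 = 9
  G: 10 × 5 = 50
  H: 2 × 3 = 6
Highest criticality is 90 → A.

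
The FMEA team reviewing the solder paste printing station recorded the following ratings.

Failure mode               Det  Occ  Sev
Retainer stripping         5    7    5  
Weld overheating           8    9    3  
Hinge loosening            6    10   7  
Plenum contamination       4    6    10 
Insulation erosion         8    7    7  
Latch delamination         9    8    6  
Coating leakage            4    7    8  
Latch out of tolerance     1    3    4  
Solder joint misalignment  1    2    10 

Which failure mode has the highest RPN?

Latch delamination

RPN = Severity × Occurrence × Detection:
  Retainer stripping: 5 × 7 × 5 = 175
  Weld overheating: 3 × 9 × 8 = 216
  Hinge loosening: 7 × 10 × 6 = 420
  Plenum contamination: 10 × 6 × 4 = 240
  Insulation erosion: 7 × 7 × 8 = 392
  Latch delamination: 6 × 8 × 9 = 432
  Coating leakage: 8 × 7 × 4 = 224
  Latch out of tolerance: 4 × 3 × 1 = 12
  Solder joint misalignment: 10 × 2 × 1 = 20
Highest RPN is 432 → Latch delamination.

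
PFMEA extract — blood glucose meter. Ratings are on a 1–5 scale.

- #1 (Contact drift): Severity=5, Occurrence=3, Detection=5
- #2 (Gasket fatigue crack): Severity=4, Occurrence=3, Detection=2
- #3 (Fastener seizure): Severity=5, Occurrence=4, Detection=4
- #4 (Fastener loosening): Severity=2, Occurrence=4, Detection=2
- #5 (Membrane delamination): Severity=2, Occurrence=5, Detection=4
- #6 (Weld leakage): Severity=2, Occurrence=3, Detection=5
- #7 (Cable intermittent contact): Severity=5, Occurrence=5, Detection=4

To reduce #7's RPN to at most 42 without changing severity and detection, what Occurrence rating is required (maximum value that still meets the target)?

2

#7: S=5, O=5, D=4 → current RPN = 100.
Fixed product = 20. Need 20 × O ≤ 42, so O ≤ 42/20 = 2.10.
Maximum integer Occurrence rating = 2 (gives RPN 40; O=3 would give 60 > 42).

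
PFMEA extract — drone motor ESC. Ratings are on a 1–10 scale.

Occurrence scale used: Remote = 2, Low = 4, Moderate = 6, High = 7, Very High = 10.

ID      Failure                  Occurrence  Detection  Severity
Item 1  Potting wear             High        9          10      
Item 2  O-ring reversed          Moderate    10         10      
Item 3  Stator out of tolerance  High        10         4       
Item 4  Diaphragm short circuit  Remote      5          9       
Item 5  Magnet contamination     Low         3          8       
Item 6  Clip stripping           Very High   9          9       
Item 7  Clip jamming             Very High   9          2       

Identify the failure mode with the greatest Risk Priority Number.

RPN = Severity × Occurrence × Detection:
  Item 1: 10 × 7 × 9 = 630
  Item 2: 10 × 6 × 10 = 600
  Item 3: 4 × 7 × 10 = 280
  Item 4: 9 × 2 × 5 = 90
  Item 5: 8 × 4 × 3 = 96
  Item 6: 9 × 10 × 9 = 810
  Item 7: 2 × 10 × 9 = 180
Highest RPN is 810 → Item 6.

Item 6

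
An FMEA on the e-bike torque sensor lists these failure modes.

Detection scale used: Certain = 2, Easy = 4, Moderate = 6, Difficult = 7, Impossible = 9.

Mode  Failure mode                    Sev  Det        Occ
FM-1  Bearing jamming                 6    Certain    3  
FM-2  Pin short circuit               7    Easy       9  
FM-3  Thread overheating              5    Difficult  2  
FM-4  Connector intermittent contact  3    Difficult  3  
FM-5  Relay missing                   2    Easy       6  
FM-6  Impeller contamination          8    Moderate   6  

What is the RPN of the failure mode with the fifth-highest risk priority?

RPN = Severity × Occurrence × Detection:
  FM-1: 6 × 3 × 2 = 36
  FM-2: 7 × 9 × 4 = 252
  FM-3: 5 × 2 × 7 = 70
  FM-4: 3 × 3 × 7 = 63
  FM-5: 2 × 6 × 4 = 48
  FM-6: 8 × 6 × 6 = 288
Sorted descending: 288, 252, 70, 63, 48, 36.
The fifth-highest RPN is 48 (FM-5).

48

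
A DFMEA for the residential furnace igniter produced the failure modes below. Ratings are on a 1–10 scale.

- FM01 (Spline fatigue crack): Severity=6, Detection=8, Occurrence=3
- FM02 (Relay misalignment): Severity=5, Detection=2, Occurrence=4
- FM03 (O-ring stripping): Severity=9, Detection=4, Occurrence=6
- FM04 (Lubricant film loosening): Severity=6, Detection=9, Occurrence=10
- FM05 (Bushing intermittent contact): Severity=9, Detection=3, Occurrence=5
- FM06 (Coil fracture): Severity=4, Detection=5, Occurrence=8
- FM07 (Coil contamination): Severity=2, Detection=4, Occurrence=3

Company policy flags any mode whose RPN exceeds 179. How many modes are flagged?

RPN = Severity × Occurrence × Detection:
  FM01: 6 × 3 × 8 = 144
  FM02: 5 × 4 × 2 = 40
  FM03: 9 × 6 × 4 = 216
  FM04: 6 × 10 × 9 = 540
  FM05: 9 × 5 × 3 = 135
  FM06: 4 × 8 × 5 = 160
  FM07: 2 × 3 × 4 = 24
Modes with RPN > 179: FM03 (216), FM04 (540) → 2.

2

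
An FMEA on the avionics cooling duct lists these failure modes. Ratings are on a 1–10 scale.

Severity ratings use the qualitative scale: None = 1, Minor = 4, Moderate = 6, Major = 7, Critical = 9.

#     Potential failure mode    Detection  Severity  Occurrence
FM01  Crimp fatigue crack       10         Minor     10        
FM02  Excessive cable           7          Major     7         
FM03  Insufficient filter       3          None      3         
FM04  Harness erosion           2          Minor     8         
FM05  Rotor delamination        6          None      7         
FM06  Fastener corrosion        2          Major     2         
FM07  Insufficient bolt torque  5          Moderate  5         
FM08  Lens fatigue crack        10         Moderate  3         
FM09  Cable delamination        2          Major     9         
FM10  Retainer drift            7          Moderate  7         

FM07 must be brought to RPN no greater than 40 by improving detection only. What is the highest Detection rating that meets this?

FM07: S=6, O=5, D=5 → current RPN = 150.
Fixed product = 30. Need 30 × D ≤ 40, so D ≤ 40/30 = 1.33.
Maximum integer Detection rating = 1 (gives RPN 30; D=2 would give 60 > 40).

1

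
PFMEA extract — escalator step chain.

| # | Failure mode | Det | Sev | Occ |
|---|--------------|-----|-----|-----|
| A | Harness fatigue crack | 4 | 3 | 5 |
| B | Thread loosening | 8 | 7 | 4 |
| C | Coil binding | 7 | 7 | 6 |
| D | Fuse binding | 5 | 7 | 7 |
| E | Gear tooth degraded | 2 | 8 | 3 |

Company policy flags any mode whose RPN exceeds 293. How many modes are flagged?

RPN = Severity × Occurrence × Detection:
  A: 3 × 5 × 4 = 60
  B: 7 × 4 × 8 = 224
  C: 7 × 6 × 7 = 294
  D: 7 × 7 × 5 = 245
  E: 8 × 3 × 2 = 48
Modes with RPN > 293: C (294) → 1.

1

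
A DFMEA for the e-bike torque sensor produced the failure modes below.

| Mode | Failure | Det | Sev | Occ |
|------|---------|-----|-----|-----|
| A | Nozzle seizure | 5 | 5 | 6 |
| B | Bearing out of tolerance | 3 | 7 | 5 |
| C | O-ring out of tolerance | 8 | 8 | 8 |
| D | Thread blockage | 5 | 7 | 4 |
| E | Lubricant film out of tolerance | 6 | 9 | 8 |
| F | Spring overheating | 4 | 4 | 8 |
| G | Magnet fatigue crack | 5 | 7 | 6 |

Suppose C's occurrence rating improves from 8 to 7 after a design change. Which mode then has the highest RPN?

RPN = Severity × Occurrence × Detection:
  A: 5 × 6 × 5 = 150
  B: 7 × 5 × 3 = 105
  C: 8 × 8 × 8 = 512
  D: 7 × 4 × 5 = 140
  E: 9 × 8 × 6 = 432
  F: 4 × 8 × 4 = 128
  G: 7 × 6 × 5 = 210
After action: C → 8 × 7 × 8 = 448.
Revised RPNs: C=448, E=432, G=210, A=150, D=140, F=128, B=105.
Highest is now C (448).

C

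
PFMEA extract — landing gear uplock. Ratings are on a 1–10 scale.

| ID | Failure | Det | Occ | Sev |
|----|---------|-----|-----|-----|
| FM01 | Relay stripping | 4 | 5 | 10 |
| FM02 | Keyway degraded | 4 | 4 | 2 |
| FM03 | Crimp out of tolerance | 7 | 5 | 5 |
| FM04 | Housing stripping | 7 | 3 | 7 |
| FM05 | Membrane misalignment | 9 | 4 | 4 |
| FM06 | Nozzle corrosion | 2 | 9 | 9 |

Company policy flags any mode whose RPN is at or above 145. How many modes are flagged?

RPN = Severity × Occurrence × Detection:
  FM01: 10 × 5 × 4 = 200
  FM02: 2 × 4 × 4 = 32
  FM03: 5 × 5 × 7 = 175
  FM04: 7 × 3 × 7 = 147
  FM05: 4 × 4 × 9 = 144
  FM06: 9 × 9 × 2 = 162
Modes with RPN ≥ 145: FM01 (200), FM03 (175), FM04 (147), FM06 (162) → 4.

4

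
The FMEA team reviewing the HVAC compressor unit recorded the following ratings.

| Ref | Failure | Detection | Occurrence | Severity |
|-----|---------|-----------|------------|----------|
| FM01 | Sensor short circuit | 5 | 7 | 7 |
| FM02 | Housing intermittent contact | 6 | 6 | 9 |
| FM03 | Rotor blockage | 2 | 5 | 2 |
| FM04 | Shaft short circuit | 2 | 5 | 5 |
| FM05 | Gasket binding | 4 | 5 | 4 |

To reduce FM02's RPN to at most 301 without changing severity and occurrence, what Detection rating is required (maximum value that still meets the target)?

5

FM02: S=9, O=6, D=6 → current RPN = 324.
Fixed product = 54. Need 54 × D ≤ 301, so D ≤ 301/54 = 5.57.
Maximum integer Detection rating = 5 (gives RPN 270; D=6 would give 324 > 301).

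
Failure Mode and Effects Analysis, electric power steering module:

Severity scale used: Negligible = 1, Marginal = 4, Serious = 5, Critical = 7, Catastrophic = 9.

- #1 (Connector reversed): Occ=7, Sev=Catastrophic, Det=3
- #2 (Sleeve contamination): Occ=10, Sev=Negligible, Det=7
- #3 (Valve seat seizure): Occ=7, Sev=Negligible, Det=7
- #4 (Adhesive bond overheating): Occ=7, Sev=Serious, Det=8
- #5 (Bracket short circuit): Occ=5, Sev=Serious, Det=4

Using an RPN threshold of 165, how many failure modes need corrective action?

2

RPN = Severity × Occurrence × Detection:
  #1: 9 × 7 × 3 = 189
  #2: 1 × 10 × 7 = 70
  #3: 1 × 7 × 7 = 49
  #4: 5 × 7 × 8 = 280
  #5: 5 × 5 × 4 = 100
Modes with RPN ≥ 165: #1 (189), #4 (280) → 2.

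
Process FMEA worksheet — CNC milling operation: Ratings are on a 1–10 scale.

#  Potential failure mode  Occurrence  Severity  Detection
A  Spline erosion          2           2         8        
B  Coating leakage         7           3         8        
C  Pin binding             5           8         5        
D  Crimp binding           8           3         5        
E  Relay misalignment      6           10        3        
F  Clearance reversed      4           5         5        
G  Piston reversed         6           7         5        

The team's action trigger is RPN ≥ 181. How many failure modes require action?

2

RPN = Severity × Occurrence × Detection:
  A: 2 × 2 × 8 = 32
  B: 3 × 7 × 8 = 168
  C: 8 × 5 × 5 = 200
  D: 3 × 8 × 5 = 120
  E: 10 × 6 × 3 = 180
  F: 5 × 4 × 5 = 100
  G: 7 × 6 × 5 = 210
Modes with RPN ≥ 181: C (200), G (210) → 2.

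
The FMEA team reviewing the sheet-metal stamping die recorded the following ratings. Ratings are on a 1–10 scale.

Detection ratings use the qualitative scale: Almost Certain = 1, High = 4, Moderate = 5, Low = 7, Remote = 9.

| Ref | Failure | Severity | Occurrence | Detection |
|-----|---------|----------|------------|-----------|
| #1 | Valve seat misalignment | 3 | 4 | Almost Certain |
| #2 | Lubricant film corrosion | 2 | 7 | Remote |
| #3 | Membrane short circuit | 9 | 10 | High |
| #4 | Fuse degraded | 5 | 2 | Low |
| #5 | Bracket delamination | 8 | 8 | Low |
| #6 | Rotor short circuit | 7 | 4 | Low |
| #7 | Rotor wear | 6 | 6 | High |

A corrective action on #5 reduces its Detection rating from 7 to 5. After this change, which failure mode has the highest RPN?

#3

RPN = Severity × Occurrence × Detection:
  #1: 3 × 4 × 1 = 12
  #2: 2 × 7 × 9 = 126
  #3: 9 × 10 × 4 = 360
  #4: 5 × 2 × 7 = 70
  #5: 8 × 8 × 7 = 448
  #6: 7 × 4 × 7 = 196
  #7: 6 × 6 × 4 = 144
After action: #5 → 8 × 8 × 5 = 320.
Revised RPNs: #3=360, #5=320, #6=196, #7=144, #2=126, #4=70, #1=12.
Highest is now #3 (360).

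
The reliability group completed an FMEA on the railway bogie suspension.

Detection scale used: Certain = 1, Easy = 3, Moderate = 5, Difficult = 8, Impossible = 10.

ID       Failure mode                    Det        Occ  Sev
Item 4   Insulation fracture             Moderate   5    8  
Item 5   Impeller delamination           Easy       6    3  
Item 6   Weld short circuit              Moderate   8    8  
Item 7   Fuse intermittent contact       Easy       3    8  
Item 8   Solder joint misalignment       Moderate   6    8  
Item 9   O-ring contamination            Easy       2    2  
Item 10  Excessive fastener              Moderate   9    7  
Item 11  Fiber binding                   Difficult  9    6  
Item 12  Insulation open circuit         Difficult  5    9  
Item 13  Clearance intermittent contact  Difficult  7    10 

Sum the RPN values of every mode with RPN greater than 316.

RPN = Severity × Occurrence × Detection:
  Item 4: 8 × 5 × 5 = 200
  Item 5: 3 × 6 × 3 = 54
  Item 6: 8 × 8 × 5 = 320
  Item 7: 8 × 3 × 3 = 72
  Item 8: 8 × 6 × 5 = 240
  Item 9: 2 × 2 × 3 = 12
  Item 10: 7 × 9 × 5 = 315
  Item 11: 6 × 9 × 8 = 432
  Item 12: 9 × 5 × 8 = 360
  Item 13: 10 × 7 × 8 = 560
RPN > 316: Item 6 (320), Item 11 (432), Item 12 (360), Item 13 (560).
Sum: 320 + 432 + 360 + 560 = 1672.

1672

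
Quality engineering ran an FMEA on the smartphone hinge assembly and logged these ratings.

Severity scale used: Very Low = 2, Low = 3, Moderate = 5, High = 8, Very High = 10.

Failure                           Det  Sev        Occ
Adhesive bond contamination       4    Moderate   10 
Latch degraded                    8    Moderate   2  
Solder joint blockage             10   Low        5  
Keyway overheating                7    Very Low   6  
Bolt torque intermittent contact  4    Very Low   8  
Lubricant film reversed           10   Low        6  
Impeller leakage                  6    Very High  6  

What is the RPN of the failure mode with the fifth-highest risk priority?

RPN = Severity × Occurrence × Detection:
  Adhesive bond contamination: 5 × 10 × 4 = 200
  Latch degraded: 5 × 2 × 8 = 80
  Solder joint blockage: 3 × 5 × 10 = 150
  Keyway overheating: 2 × 6 × 7 = 84
  Bolt torque intermittent contact: 2 × 8 × 4 = 64
  Lubricant film reversed: 3 × 6 × 10 = 180
  Impeller leakage: 10 × 6 × 6 = 360
Sorted descending: 360, 200, 180, 150, 84, 80, 64.
The fifth-highest RPN is 84 (Keyway overheating).

84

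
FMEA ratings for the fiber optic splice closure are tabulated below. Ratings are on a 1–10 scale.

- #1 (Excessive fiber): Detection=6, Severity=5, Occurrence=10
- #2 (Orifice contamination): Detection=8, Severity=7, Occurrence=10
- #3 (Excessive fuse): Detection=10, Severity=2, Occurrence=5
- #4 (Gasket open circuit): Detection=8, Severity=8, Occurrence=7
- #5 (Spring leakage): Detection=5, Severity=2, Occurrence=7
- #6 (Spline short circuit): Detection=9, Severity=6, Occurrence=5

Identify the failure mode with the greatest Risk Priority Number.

RPN = Severity × Occurrence × Detection:
  #1: 5 × 10 × 6 = 300
  #2: 7 × 10 × 8 = 560
  #3: 2 × 5 × 10 = 100
  #4: 8 × 7 × 8 = 448
  #5: 2 × 7 × 5 = 70
  #6: 6 × 5 × 9 = 270
Highest RPN is 560 → #2.

#2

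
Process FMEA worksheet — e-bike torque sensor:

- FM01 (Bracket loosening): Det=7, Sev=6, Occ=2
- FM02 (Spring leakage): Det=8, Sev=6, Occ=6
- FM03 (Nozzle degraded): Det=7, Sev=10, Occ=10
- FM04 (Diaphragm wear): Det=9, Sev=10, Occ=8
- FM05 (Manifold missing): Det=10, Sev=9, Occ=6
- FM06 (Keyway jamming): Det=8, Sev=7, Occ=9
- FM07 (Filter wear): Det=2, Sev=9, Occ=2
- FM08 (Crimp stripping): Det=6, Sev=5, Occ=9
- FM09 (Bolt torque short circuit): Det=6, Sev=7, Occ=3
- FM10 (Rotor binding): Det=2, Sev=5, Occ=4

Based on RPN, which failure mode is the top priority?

RPN = Severity × Occurrence × Detection:
  FM01: 6 × 2 × 7 = 84
  FM02: 6 × 6 × 8 = 288
  FM03: 10 × 10 × 7 = 700
  FM04: 10 × 8 × 9 = 720
  FM05: 9 × 6 × 10 = 540
  FM06: 7 × 9 × 8 = 504
  FM07: 9 × 2 × 2 = 36
  FM08: 5 × 9 × 6 = 270
  FM09: 7 × 3 × 6 = 126
  FM10: 5 × 4 × 2 = 40
Highest RPN is 720 → FM04.

FM04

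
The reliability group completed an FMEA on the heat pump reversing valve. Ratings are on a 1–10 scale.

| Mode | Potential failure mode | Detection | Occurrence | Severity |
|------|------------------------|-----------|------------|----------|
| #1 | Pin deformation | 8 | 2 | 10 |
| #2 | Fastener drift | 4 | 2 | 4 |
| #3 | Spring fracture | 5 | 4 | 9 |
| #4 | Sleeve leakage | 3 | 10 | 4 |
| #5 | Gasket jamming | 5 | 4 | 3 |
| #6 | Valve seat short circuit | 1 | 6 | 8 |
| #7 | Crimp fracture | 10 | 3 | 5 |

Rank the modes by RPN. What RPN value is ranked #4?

120

RPN = Severity × Occurrence × Detection:
  #1: 10 × 2 × 8 = 160
  #2: 4 × 2 × 4 = 32
  #3: 9 × 4 × 5 = 180
  #4: 4 × 10 × 3 = 120
  #5: 3 × 4 × 5 = 60
  #6: 8 × 6 × 1 = 48
  #7: 5 × 3 × 10 = 150
Sorted descending: 180, 160, 150, 120, 60, 48, 32.
The fourth-highest RPN is 120 (#4).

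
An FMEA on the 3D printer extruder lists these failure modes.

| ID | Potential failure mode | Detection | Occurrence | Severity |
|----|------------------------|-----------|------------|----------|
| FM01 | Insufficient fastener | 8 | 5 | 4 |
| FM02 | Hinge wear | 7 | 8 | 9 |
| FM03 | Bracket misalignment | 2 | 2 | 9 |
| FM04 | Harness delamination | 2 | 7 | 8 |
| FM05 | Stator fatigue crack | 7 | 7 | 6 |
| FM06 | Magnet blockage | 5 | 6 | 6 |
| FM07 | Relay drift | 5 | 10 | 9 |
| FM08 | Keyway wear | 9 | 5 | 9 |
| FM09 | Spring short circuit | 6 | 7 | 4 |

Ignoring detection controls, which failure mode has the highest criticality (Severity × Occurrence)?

FM07

Criticality = Severity × Occurrence:
  FM01: 4 × 5 = 20
  FM02: 9 × 8 = 72
  FM03: 9 × 2 = 18
  FM04: 8 × 7 = 56
  FM05: 6 × 7 = 42
  FM06: 6 × 6 = 36
  FM07: 9 × 10 = 90
  FM08: 9 × 5 = 45
  FM09: 4 × 7 = 28
Highest criticality is 90 → FM07.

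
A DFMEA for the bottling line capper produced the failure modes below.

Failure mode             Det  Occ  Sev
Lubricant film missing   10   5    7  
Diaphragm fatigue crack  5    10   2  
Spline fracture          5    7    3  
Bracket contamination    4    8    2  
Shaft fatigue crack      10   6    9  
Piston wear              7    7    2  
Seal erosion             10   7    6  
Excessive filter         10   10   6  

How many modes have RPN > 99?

6

RPN = Severity × Occurrence × Detection:
  Lubricant film missing: 7 × 5 × 10 = 350
  Diaphragm fatigue crack: 2 × 10 × 5 = 100
  Spline fracture: 3 × 7 × 5 = 105
  Bracket contamination: 2 × 8 × 4 = 64
  Shaft fatigue crack: 9 × 6 × 10 = 540
  Piston wear: 2 × 7 × 7 = 98
  Seal erosion: 6 × 7 × 10 = 420
  Excessive filter: 6 × 10 × 10 = 600
Modes with RPN > 99: Lubricant film missing (350), Diaphragm fatigue crack (100), Spline fracture (105), Shaft fatigue crack (540), Seal erosion (420), Excessive filter (600) → 6.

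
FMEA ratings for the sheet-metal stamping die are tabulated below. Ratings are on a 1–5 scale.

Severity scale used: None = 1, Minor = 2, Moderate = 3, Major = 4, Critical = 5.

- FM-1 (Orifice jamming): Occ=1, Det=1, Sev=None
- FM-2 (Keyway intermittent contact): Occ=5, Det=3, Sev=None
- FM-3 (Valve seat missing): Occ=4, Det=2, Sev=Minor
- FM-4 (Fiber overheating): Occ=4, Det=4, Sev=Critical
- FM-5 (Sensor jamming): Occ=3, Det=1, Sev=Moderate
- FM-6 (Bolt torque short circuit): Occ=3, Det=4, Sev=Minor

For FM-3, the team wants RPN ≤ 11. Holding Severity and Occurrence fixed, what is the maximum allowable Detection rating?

FM-3: S=2, O=4, D=2 → current RPN = 16.
Fixed product = 8. Need 8 × D ≤ 11, so D ≤ 11/8 = 1.38.
Maximum integer Detection rating = 1 (gives RPN 8; D=2 would give 16 > 11).

1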